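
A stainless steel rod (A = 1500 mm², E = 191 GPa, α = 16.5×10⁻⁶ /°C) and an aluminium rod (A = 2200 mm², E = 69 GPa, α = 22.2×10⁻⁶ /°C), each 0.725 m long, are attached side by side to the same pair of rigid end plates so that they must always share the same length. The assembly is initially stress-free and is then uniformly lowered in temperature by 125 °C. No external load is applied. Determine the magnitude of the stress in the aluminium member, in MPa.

σ ≈ 32.1 MPa (tensile)

The aluminium has the larger α, so on cooling it would change length more than the stainless steel if both were free. The rigid plates force a common final length, so the aluminium is put into tension and the stainless steel into compression, with equal and opposite forces P (no external load).
Equating the net (thermal + elastic) strains gives |α₁ − α₂|·ΔT = P·[1/(A₁E₁) + 1/(A₂E₂)].
|α₁ − α₂|·ΔT = 5.7×10⁻⁶ × 125 = 0.0007125.
1/(A₁E₁) + 1/(A₂E₂) = 1/(1500×191×10³) + 1/(2200×69×10³) = 1.008×10⁻⁸ N⁻¹.
So P = 0.0007125 / 1.008×10⁻⁸ = 70.7 kN.
σ_{aluminium} = P/A₂ = 70700/2200 = 32.14 MPa, tensile.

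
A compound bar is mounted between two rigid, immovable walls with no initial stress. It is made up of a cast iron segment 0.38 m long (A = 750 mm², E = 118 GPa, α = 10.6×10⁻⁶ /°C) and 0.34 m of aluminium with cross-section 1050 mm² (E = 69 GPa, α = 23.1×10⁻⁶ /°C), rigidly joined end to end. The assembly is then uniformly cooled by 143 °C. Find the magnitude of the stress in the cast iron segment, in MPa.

σ ≈ 252 MPa (tensile)

With the walls removed the bar would change length by δ_free = Σ αᵢΔT Lᵢ = 10.6×10⁻⁶×143×380 + 23.1×10⁻⁶×143×340 = 1.699 mm.
Since the ends are fixed, an axial force P builds up, equal in every segment, with P · Σ Lᵢ/(AᵢEᵢ) = δ_free.
Σ Lᵢ/(AᵢEᵢ) = 380/(750×118×10³) + 340/(1050×69×10³) = 8.987×10⁻⁶ mm/N.
P = 1.699 / 8.987×10⁻⁶ = 189100 N = 189.1 kN, tensile.
σ_{cast iron} = P / A = 189100 / 750 = 252.1 MPa.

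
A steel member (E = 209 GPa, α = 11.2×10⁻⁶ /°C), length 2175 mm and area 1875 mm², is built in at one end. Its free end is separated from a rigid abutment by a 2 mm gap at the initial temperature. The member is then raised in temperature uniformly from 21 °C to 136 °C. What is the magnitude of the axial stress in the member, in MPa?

σ ≈ 77 MPa (compressive)

If the wall were absent the member would grow by αΔT L = 11.2×10⁻⁶ × 115 × 2175 = 2.801 mm.
The gap closes (δ_free > 2 mm) and the wall then resists a further 2.801 − 2 = 0.8014 mm of expansion.
Compatibility: PL/(AE) = 0.8014 mm, so σ = P/A = E × (0.8014/2175) = 77.01 MPa.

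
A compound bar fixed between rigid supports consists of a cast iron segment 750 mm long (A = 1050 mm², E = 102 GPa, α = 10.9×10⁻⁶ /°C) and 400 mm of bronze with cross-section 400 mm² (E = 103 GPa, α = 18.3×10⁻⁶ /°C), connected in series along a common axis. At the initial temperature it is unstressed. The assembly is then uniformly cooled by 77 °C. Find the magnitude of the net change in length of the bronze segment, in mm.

|ΔL| ≈ 0.13 mm

Free thermal contraction of the whole bar: Σ αᵢΔT Lᵢ = 10.9×10⁻⁶×77×750 + 18.3×10⁻⁶×77×400 = 1.193 mm.
Since the ends are fixed, an axial force P builds up, equal in every segment, with P · Σ Lᵢ/(AᵢEᵢ) = δ_free.
Σ Lᵢ/(AᵢEᵢ) = 750/(1050×102×10³) + 400/(400×103×10³) = 1.671×10⁻⁵ mm/N.
P = 1.193 / 1.671×10⁻⁵ = 71390 N = 71.39 kN, tensile.
For the bronze segment, free thermal change = 18.3×10⁻⁶×77×400 = 0.5636 mm and elastic change from P = 71390×400/(400×103×10³) = 0.6932 mm; these oppose, so the net change is 0.13 mm (segment lengthens).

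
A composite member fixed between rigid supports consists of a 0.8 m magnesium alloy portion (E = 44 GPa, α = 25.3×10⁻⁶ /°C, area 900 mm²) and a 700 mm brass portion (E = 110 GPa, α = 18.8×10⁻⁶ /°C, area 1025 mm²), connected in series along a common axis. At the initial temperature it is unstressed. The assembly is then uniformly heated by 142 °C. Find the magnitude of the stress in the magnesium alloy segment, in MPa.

σ ≈ 200 MPa (compressive)

If the supports were absent, the total length change would be Σ αᵢΔT Lᵢ = 25.3×10⁻⁶×142×800 + 18.8×10⁻⁶×142×700 = 4.743 mm.
The rigid supports impose zero overall length change; the single axial force P common to all segments must satisfy P Σ Lᵢ/(AᵢEᵢ) = δ_free.
The series flexibility is Σ Lᵢ/(AᵢEᵢ) = 800/(900×44×10³) + 700/(1025×110×10³) = 2.641×10⁻⁵ mm/N.
So P = 4.743 / 2.641×10⁻⁵ = 179.6 kN, compressive.
σ_{magnesium alloy} = P / A = 179600 / 900 = 199.5 MPa.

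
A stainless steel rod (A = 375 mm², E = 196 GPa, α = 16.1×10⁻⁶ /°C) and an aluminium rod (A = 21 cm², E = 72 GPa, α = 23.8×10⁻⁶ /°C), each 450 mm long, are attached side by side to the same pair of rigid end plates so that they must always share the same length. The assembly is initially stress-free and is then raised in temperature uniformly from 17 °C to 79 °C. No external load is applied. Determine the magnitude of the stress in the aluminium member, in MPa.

Both members must finish at the same length. With the larger α, the aluminium tends to over-expand; the plates restrain it, putting the aluminium in compression and the stainless steel in tension. With no external load the two internal forces are equal and opposite, magnitude P.
Equating the net (thermal + elastic) strains gives |α₁ − α₂|·ΔT = P·[1/(A₁E₁) + 1/(A₂E₂)].
|α₁ − α₂|·ΔT = 7.7×10⁻⁶ × 62 = 0.0004774.
1/(A₁E₁) + 1/(A₂E₂) = 1/(375×196×10³) + 1/(2100×72×10³) = 2.022×10⁻⁸ N⁻¹.
P = 0.0004774 / 2.022×10⁻⁸ = 23610 N = 23.61 kN.
σ_{aluminium} = P/A₂ = 23610/2100 = 11.24 MPa, compressive.

σ ≈ 11.2 MPa (compressive)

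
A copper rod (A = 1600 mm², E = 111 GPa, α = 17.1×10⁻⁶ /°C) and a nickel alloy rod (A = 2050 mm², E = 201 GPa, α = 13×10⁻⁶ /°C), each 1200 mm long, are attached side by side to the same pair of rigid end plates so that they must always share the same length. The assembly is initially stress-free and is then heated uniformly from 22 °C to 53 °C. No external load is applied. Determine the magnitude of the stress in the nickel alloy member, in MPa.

Equilibrium of a rigid end plate with no external load gives equal and opposite internal forces ±P in the two members. Since α_{copper} > α_{nickel alloy}, heating drives the copper into compression and the nickel alloy into tension.
Setting the final lengths equal and cancelling L: (α₁ − α₂)ΔT = P/(A₁E₁) + P/(A₂E₂).
|α₁ − α₂|·ΔT = 4.1×10⁻⁶ × 31 = 0.0001271.
1/(A₁E₁) + 1/(A₂E₂) = 1/(1600×111×10³) + 1/(2050×201×10³) = 8.058×10⁻⁹ N⁻¹.
P = 0.0001271 / 8.058×10⁻⁹ = 15770 N = 15.77 kN.
σ_{nickel alloy} = P/A₂ = 15770/2050 = 7.695 MPa, tensile.

σ ≈ 7.69 MPa (tensile)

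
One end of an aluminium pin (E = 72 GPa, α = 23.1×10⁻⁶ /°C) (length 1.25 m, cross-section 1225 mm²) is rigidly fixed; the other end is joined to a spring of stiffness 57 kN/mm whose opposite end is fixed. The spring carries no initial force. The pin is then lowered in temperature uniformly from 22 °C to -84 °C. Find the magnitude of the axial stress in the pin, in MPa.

Free thermal contraction: δ_free = αΔT L = 23.1×10⁻⁶ × 106 × 1250 = 3.061 mm.
With a force P in the spring, the elastic change of the pin is PL/(AE) and that of the spring is P/k; compatibility requires their sum to equal δ_free.
So P = δ_free / [L/(AE) + 1/k] = 3.061 / [ 1250/(1225×72×10³) + 1/(57×10³) ].
P = 3.061 / 3.172×10⁻⁵ = 96500 N.
σ = P/A = 96500/1225 = 78.78 MPa.

σ ≈ 78.8 MPa (tensile)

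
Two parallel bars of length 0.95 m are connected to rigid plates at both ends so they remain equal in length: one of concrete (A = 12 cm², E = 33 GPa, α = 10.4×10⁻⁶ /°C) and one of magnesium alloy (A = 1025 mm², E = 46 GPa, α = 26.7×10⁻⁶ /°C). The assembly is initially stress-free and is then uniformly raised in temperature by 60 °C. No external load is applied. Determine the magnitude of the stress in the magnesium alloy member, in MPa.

Both members must finish at the same length. With the larger α, the magnesium alloy tends to over-expand; the plates restrain it, putting the magnesium alloy in compression and the concrete in tension. With no external load the two internal forces are equal and opposite, magnitude P.
Compatibility of the two members (thermal + elastic change equal): (α₁ − α₂)ΔT = P·[1/(A₁E₁) + 1/(A₂E₂)].
|α₁ − α₂|·ΔT = 16.3×10⁻⁶ × 60 = 0.000978.
1/(A₁E₁) + 1/(A₂E₂) = 1/(1200×33×10³) + 1/(1025×46×10³) = 4.646×10⁻⁸ N⁻¹.
So P = 0.000978 / 4.646×10⁻⁸ = 21.05 kN.
σ_{magnesium alloy} = P/A₂ = 21050/1025 = 20.54 MPa, compressive.

σ ≈ 20.5 MPa (compressive)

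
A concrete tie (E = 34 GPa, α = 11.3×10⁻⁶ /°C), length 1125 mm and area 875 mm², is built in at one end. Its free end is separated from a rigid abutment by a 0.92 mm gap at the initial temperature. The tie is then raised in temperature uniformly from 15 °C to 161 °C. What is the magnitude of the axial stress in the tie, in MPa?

If the wall were absent the tie would grow by αΔT L = 11.3×10⁻⁶ × 146 × 1125 = 1.856 mm.
After closing the 0.92 mm clearance, 1.856 − 0.92 = 0.936 mm of expansion remains to be suppressed by the wall.
Compatibility: PL/(AE) = 0.936 mm, so σ = P/A = E × (0.936/1125) = 28.29 MPa.

σ ≈ 28.3 MPa (compressive)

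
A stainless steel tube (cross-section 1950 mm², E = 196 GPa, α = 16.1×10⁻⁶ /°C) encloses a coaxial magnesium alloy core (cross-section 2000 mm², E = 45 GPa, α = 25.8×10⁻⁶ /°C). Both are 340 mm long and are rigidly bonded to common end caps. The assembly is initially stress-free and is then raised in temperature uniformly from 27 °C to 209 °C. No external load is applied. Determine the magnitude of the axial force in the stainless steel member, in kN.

Both members must finish at the same length. With the larger α, the magnesium alloy tends to over-expand; the plates restrain it, putting the magnesium alloy in compression and the stainless steel in tension. With no external load the two internal forces are equal and opposite, magnitude P.
Compatibility of the two members (thermal + elastic change equal): (α₁ − α₂)ΔT = P·[1/(A₁E₁) + 1/(A₂E₂)].
|α₁ − α₂|·ΔT = 9.7×10⁻⁶ × 182 = 0.001765.
1/(A₁E₁) + 1/(A₂E₂) = 1/(1950×196×10³) + 1/(2000×45×10³) = 1.373×10⁻⁸ N⁻¹.
So P = 0.001765 / 1.373×10⁻⁸ = 128.6 kN.

P ≈ 129 kN (tensile in the stainless steel)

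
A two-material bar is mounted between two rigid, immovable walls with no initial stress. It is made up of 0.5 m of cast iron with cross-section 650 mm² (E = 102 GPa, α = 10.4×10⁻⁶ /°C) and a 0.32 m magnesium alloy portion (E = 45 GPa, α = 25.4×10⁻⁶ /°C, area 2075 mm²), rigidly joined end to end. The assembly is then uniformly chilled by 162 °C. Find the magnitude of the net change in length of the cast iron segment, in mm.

|ΔL| ≈ 0.642 mm

Free thermal contraction of the whole bar: Σ αᵢΔT Lᵢ = 10.4×10⁻⁶×162×500 + 25.4×10⁻⁶×162×320 = 2.159 mm.
The walls prevent any net length change, so an axial force P (same in every segment) develops. Compatibility: P · Σ Lᵢ/(AᵢEᵢ) = δ_free.
Σ Lᵢ/(AᵢEᵢ) = 500/(650×102×10³) + 320/(2075×45×10³) = 1.097×10⁻⁵ mm/N.
Hence P = δ_free / Σ(L/AE) = 2.159/1.097×10⁻⁵ = 196.8 kN (tensile).
For the cast iron segment, free thermal change = 10.4×10⁻⁶×162×500 = 0.8424 mm and elastic change from P = 196800×500/(650×102×10³) = 1.485 mm; these oppose, so the net change is 0.642 mm (segment lengthens).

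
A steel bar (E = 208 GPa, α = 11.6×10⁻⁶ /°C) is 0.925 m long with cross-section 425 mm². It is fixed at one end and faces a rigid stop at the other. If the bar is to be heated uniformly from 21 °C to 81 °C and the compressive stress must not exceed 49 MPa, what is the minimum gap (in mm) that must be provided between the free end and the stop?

g ≈ 0.426 mm

With no wall the bar would lengthen by αΔT L = 11.6×10⁻⁶ × 60 × 925 = 0.6438 mm.
A stress of 49 MPa corresponds to the wall pushing the bar back by σL/E = 49×925/(208×10³) = 0.2179 mm.
The gap must absorb the remainder: g_min = 0.6438 − 0.2179 = 0.4259 mm.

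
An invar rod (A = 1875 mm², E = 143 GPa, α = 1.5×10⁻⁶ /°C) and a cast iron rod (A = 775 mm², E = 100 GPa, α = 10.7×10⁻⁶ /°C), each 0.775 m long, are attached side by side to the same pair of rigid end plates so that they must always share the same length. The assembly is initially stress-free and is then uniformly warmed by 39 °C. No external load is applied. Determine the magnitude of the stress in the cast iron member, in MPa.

Equilibrium of a rigid end plate with no external load gives equal and opposite internal forces ±P in the two members. Since α_{cast iron} > α_{invar}, heating drives the cast iron into compression and the invar into tension.
Compatibility of the two members (thermal + elastic change equal): (α₁ − α₂)ΔT = P·[1/(A₁E₁) + 1/(A₂E₂)].
|α₁ − α₂|·ΔT = 9.2×10⁻⁶ × 39 = 0.0003588.
1/(A₁E₁) + 1/(A₂E₂) = 1/(1875×143×10³) + 1/(775×100×10³) = 1.663×10⁻⁸ N⁻¹.
P = 0.0003588 / 1.663×10⁻⁸ = 21570 N = 21.57 kN.
σ_{cast iron} = P/A₂ = 21570/775 = 27.83 MPa, compressive.

σ ≈ 27.8 MPa (compressive)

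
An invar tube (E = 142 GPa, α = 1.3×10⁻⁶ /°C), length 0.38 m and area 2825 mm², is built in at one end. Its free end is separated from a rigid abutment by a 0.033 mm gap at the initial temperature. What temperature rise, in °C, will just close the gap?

ΔT ≈ 66.8 °C

Contact occurs when the free expansion equals the gap: αΔT L = 0.033 mm.
So ΔT = g/(αL) = 0.033/(1.3×10⁻⁶ × 380) = 66.8 °C.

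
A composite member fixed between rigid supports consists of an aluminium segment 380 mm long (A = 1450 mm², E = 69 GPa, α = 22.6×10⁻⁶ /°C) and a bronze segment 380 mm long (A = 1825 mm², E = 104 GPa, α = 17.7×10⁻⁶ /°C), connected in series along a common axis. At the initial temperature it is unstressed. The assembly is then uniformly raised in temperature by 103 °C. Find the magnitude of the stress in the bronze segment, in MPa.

Free thermal expansion of the whole bar: Σ αᵢΔT Lᵢ = 22.6×10⁻⁶×103×380 + 17.7×10⁻⁶×103×380 = 1.577 mm.
The walls prevent any net length change, so an axial force P (same in every segment) develops. Compatibility: P · Σ Lᵢ/(AᵢEᵢ) = δ_free.
The series flexibility is Σ Lᵢ/(AᵢEᵢ) = 380/(1450×69×10³) + 380/(1825×104×10³) = 5.8×10⁻⁶ mm/N.
So P = 1.577 / 5.8×10⁻⁶ = 271.9 kN, compressive.
σ_{bronze} = P / A = 271900 / 1825 = 149 MPa.

σ ≈ 149 MPa (compressive)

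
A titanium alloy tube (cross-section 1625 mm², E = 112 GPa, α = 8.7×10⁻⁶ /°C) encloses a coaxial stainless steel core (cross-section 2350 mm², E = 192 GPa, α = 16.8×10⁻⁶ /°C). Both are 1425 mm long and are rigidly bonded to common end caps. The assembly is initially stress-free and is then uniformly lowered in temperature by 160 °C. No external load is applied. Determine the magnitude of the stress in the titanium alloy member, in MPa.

σ ≈ 103 MPa (compressive)

The stainless steel has the larger α, so on cooling it would change length more than the titanium alloy if both were free. The rigid plates force a common final length, so the stainless steel is put into tension and the titanium alloy into compression, with equal and opposite forces P (no external load).
Equating the net (thermal + elastic) strains gives |α₁ − α₂|·ΔT = P·[1/(A₁E₁) + 1/(A₂E₂)].
|α₁ − α₂|·ΔT = 8.1×10⁻⁶ × 160 = 0.001296.
1/(A₁E₁) + 1/(A₂E₂) = 1/(1625×112×10³) + 1/(2350×192×10³) = 7.711×10⁻⁹ N⁻¹.
So P = 0.001296 / 7.711×10⁻⁹ = 168.1 kN.
σ_{titanium alloy} = P/A₁ = 168100/1625 = 103.4 MPa, compressive.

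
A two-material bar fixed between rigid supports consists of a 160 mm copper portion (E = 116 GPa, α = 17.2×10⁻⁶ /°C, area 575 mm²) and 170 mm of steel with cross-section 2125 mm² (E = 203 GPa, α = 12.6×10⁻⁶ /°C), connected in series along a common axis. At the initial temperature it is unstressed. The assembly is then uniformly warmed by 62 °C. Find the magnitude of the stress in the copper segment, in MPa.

If the supports were absent, the total length change would be Σ αᵢΔT Lᵢ = 17.2×10⁻⁶×62×160 + 12.6×10⁻⁶×62×170 = 0.3034 mm.
Since the ends are fixed, an axial force P builds up, equal in every segment, with P · Σ Lᵢ/(AᵢEᵢ) = δ_free.
Σ Lᵢ/(AᵢEᵢ) = 160/(575×116×10³) + 170/(2125×203×10³) = 2.793×10⁻⁶ mm/N.
So P = 0.3034 / 2.793×10⁻⁶ = 108.6 kN, compressive.
σ_{copper} = P / A = 108600 / 575 = 188.9 MPa.

σ ≈ 189 MPa (compressive)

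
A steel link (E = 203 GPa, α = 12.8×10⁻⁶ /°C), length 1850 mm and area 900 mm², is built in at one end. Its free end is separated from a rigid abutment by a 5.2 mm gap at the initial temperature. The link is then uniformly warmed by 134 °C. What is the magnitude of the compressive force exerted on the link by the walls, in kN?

If the wall were absent the link would grow by αΔT L = 12.8×10⁻⁶ × 134 × 1850 = 3.173 mm.
Since δ_free = 3.17 mm is less than the 5.2 mm gap, the link never touches the wall. No axial force develops.

P ≈ 0 kN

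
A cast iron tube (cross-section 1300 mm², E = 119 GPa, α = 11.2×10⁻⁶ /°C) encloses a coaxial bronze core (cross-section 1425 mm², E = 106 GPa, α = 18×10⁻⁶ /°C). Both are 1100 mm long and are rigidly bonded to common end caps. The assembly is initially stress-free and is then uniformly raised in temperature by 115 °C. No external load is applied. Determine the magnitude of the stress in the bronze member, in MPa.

Equilibrium of a rigid end plate with no external load gives equal and opposite internal forces ±P in the two members. Since α_{bronze} > α_{cast iron}, heating drives the bronze into compression and the cast iron into tension.
Setting the final lengths equal and cancelling L: (α₁ − α₂)ΔT = P/(A₁E₁) + P/(A₂E₂).
|α₁ − α₂|·ΔT = 6.8×10⁻⁶ × 115 = 0.000782.
1/(A₁E₁) + 1/(A₂E₂) = 1/(1300×119×10³) + 1/(1425×106×10³) = 1.308×10⁻⁸ N⁻¹.
P = 0.000782 / 1.308×10⁻⁸ = 59770 N = 59.77 kN.
σ_{bronze} = P/A₂ = 59770/1425 = 41.94 MPa, compressive.

σ ≈ 41.9 MPa (compressive)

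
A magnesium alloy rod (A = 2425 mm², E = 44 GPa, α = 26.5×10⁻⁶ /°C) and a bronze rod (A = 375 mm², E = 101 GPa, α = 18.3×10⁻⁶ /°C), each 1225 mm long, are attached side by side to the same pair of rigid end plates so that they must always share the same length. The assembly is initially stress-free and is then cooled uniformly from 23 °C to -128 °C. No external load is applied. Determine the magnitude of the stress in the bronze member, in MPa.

σ ≈ 92.3 MPa (compressive)

Equilibrium of a rigid end plate with no external load gives equal and opposite internal forces ±P in the two members. Since α_{magnesium alloy} > α_{bronze}, cooling drives the magnesium alloy into tension and the bronze into compression.
Compatibility of the two members (thermal + elastic change equal): (α₁ − α₂)ΔT = P·[1/(A₁E₁) + 1/(A₂E₂)].
|α₁ − α₂|·ΔT = 8.2×10⁻⁶ × 151 = 0.001238.
1/(A₁E₁) + 1/(A₂E₂) = 1/(2425×44×10³) + 1/(375×101×10³) = 3.577×10⁻⁸ N⁻¹.
P = 0.001238 / 3.577×10⁻⁸ = 34610 N = 34.61 kN.
σ_{bronze} = P/A₂ = 34610/375 = 92.3 MPa, compressive.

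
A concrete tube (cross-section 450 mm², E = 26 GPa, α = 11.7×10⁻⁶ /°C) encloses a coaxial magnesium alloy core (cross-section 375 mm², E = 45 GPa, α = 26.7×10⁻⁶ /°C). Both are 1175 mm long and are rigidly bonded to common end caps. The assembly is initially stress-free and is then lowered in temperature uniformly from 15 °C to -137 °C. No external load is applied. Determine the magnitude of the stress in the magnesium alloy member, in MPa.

σ ≈ 42 MPa (tensile)

Equilibrium of a rigid end plate with no external load gives equal and opposite internal forces ±P in the two members. Since α_{magnesium alloy} > α_{concrete}, cooling drives the magnesium alloy into tension and the concrete into compression.
Compatibility of the two members (thermal + elastic change equal): (α₁ − α₂)ΔT = P·[1/(A₁E₁) + 1/(A₂E₂)].
|α₁ − α₂|·ΔT = 15×10⁻⁶ × 152 = 0.00228.
1/(A₁E₁) + 1/(A₂E₂) = 1/(450×26×10³) + 1/(375×45×10³) = 1.447×10⁻⁷ N⁻¹.
P = 0.00228 / 1.447×10⁻⁷ = 15750 N = 15.75 kN.
σ_{magnesium alloy} = P/A₂ = 15750/375 = 42.01 MPa, tensile.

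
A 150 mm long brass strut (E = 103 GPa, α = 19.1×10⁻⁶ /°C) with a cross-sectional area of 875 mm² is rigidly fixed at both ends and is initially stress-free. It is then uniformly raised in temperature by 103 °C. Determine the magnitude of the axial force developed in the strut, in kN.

The ends cannot move, so σ = EαΔT = 103×10³ × 19.1×10⁻⁶ × 103 = 202.6 MPa.
Then P = σA = 202.6 × 875 mm² = 177.3 kN, compressive.

P ≈ 177 kN (compressive)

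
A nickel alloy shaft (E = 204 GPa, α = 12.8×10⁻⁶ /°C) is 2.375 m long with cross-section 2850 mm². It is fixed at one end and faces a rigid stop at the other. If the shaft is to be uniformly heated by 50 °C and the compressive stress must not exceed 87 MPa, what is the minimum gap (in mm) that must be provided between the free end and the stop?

With no wall the shaft would lengthen by αΔT L = 12.8×10⁻⁶ × 50 × 2375 = 1.52 mm.
At the allowable stress the elastic shortening the wall may impose is σL/E = 87 × 2375 / (204×10³) = 1.013 mm.
So the gap has to take up the difference, g_min = δ_free − σL/E = 1.52 − 1.013 = 0.5071 mm.

g ≈ 0.507 mm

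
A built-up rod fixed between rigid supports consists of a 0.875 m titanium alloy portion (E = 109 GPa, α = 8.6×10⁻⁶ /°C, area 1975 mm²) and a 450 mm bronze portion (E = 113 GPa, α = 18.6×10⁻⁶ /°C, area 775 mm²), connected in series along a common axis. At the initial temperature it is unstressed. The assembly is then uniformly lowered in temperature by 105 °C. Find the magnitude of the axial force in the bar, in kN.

P ≈ 181 kN (tensile)

If the supports were absent, the total length change would be Σ αᵢΔT Lᵢ = 8.6×10⁻⁶×105×875 + 18.6×10⁻⁶×105×450 = 1.669 mm.
The walls prevent any net length change, so an axial force P (same in every segment) develops. Compatibility: P · Σ Lᵢ/(AᵢEᵢ) = δ_free.
Σ Lᵢ/(AᵢEᵢ) = 875/(1975×109×10³) + 450/(775×113×10³) = 9.203×10⁻⁶ mm/N.
Hence P = δ_free / Σ(L/AE) = 1.669/9.203×10⁻⁶ = 181.4 kN (tensile).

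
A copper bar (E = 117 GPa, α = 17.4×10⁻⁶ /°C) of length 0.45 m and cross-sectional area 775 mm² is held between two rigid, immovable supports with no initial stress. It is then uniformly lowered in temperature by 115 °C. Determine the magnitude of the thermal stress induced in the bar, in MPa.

With length fixed, the mechanical strain must cancel the thermal strain αΔT = 17.4×10⁻⁶ × 115 = 2001×10⁻⁶.
σ = EαΔT = 117×10³ × 17.4×10⁻⁶ × 115 = 234.1 MPa (tensile; the bar is trying to contract).

σ ≈ 234 MPa (tensile)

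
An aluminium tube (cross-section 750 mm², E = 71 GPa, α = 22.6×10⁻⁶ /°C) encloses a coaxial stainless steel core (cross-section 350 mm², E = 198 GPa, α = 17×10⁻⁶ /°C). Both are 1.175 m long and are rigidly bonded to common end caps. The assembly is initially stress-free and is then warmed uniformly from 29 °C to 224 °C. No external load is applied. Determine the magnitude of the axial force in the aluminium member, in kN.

P ≈ 32.9 kN (compressive in the aluminium)

Equilibrium of a rigid end plate with no external load gives equal and opposite internal forces ±P in the two members. Since α_{aluminium} > α_{stainless steel}, heating drives the aluminium into compression and the stainless steel into tension.
Compatibility of the two members (thermal + elastic change equal): (α₁ − α₂)ΔT = P·[1/(A₁E₁) + 1/(A₂E₂)].
|α₁ − α₂|·ΔT = 5.6×10⁻⁶ × 195 = 0.001092.
1/(A₁E₁) + 1/(A₂E₂) = 1/(750×71×10³) + 1/(350×198×10³) = 3.321×10⁻⁸ N⁻¹.
P = 0.001092 / 3.321×10⁻⁸ = 32880 N = 32.88 kN.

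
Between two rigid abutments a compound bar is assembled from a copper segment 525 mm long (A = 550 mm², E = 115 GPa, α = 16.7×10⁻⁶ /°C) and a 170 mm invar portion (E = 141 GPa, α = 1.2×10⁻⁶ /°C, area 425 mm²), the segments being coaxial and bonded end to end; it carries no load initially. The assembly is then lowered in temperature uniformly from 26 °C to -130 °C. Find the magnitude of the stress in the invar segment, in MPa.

σ ≈ 296 MPa (tensile)

Free thermal contraction of the whole bar: Σ αᵢΔT Lᵢ = 16.7×10⁻⁶×156×525 + 1.2×10⁻⁶×156×170 = 1.4 mm.
The rigid supports impose zero overall length change; the single axial force P common to all segments must satisfy P Σ Lᵢ/(AᵢEᵢ) = δ_free.
Σ Lᵢ/(AᵢEᵢ) = 525/(550×115×10³) + 170/(425×141×10³) = 1.114×10⁻⁵ mm/N.
P = 1.4 / 1.114×10⁻⁵ = 125700 N = 125.7 kN, tensile.
σ_{invar} = P / A = 125700 / 425 = 295.7 MPa.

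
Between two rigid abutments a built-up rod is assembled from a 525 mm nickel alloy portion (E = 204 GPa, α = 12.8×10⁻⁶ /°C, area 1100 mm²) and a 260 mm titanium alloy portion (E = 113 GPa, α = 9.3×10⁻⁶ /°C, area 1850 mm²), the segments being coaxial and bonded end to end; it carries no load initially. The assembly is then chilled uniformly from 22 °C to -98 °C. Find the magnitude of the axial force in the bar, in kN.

Free thermal contraction of the whole bar: Σ αᵢΔT Lᵢ = 12.8×10⁻⁶×120×525 + 9.3×10⁻⁶×120×260 = 1.097 mm.
Since the ends are fixed, an axial force P builds up, equal in every segment, with P · Σ Lᵢ/(AᵢEᵢ) = δ_free.
The series flexibility is Σ Lᵢ/(AᵢEᵢ) = 525/(1100×204×10³) + 260/(1850×113×10³) = 3.583×10⁻⁶ mm/N.
P = 1.097 / 3.583×10⁻⁶ = 306000 N = 306 kN, tensile.

P ≈ 306 kN (tensile)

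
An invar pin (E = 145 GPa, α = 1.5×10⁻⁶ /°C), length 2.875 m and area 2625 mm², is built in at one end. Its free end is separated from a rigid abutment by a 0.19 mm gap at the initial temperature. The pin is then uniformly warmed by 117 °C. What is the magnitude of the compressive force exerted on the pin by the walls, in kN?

Free thermal elongation = αΔT L = 1.5×10⁻⁶ × 117 × 2875 = 0.5046 mm.
After closing the 0.19 mm clearance, 0.5046 − 0.19 = 0.3146 mm of expansion remains to be suppressed by the wall.
Compatibility: PL/(AE) = 0.3146 mm, so σ = P/A = E × (0.3146/2875) = 15.86 MPa.
Force on the wall = σA = 15.86 × 2625 mm² = 41.65 kN.

P ≈ 41.6 kN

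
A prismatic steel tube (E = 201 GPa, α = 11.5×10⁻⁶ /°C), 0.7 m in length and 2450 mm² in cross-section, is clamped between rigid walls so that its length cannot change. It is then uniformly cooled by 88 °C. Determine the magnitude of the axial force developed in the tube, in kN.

P ≈ 498 kN (tensile)

The ends cannot move, so σ = EαΔT = 201×10³ × 11.5×10⁻⁶ × 88 = 203.4 MPa.
P = AEαΔT = 2450 × 201×10³ × 11.5×10⁻⁶ × 88 = 498.4 kN (tensile).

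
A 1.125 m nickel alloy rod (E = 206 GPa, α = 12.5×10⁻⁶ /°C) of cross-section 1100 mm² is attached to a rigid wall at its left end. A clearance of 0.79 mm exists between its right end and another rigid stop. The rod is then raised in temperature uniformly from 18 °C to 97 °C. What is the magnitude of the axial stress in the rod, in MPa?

σ ≈ 58.8 MPa (compressive)

Free thermal elongation = αΔT L = 12.5×10⁻⁶ × 79 × 1125 = 1.111 mm.
The gap closes (δ_free > 0.79 mm) and the wall then resists a further 1.111 − 0.79 = 0.3209 mm of expansion.
So σ = E(δ_free − g)/L = 206×10³ × 0.3209/1125 = 58.77 MPa.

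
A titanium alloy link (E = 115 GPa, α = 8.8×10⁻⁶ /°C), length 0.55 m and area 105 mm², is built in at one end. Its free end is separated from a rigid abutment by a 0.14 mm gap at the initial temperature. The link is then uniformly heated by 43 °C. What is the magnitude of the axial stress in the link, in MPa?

σ ≈ 14.2 MPa (compressive)

Free thermal elongation = αΔT L = 8.8×10⁻⁶ × 43 × 550 = 0.2081 mm.
This exceeds the 0.14 mm gap, so the wall pushes back. The portion of expansion that must be recovered elastically is δ_free − gap = 0.2081 − 0.14 = 0.06812 mm.
That suppressed elongation corresponds to σ = E·Δ/L = 115×10³ × 0.06812/550 = 14.24 MPa.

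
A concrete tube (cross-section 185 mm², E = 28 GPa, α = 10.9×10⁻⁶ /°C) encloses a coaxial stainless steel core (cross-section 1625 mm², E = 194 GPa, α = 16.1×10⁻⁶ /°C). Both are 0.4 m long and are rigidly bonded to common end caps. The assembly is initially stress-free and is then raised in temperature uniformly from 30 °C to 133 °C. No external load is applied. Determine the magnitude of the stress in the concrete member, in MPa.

σ ≈ 14.8 MPa (tensile)

Equilibrium of a rigid end plate with no external load gives equal and opposite internal forces ±P in the two members. Since α_{stainless steel} > α_{concrete}, heating drives the stainless steel into compression and the concrete into tension.
Setting the final lengths equal and cancelling L: (α₁ − α₂)ΔT = P/(A₁E₁) + P/(A₂E₂).
|α₁ − α₂|·ΔT = 5.2×10⁻⁶ × 103 = 0.0005356.
1/(A₁E₁) + 1/(A₂E₂) = 1/(185×28×10³) + 1/(1625×194×10³) = 1.962×10⁻⁷ N⁻¹.
So P = 0.0005356 / 1.962×10⁻⁷ = 2.73 kN.
σ_{concrete} = P/A₁ = 2730/185 = 14.75 MPa, tensile.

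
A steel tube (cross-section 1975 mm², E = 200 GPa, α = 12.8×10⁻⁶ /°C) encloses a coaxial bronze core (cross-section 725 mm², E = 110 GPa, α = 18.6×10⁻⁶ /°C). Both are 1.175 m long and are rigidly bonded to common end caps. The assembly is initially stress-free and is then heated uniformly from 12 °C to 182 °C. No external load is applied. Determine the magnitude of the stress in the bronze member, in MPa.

The bronze has the larger α, so on heating it would change length more than the steel if both were free. The rigid plates force a common final length, so the bronze is put into compression and the steel into tension, with equal and opposite forces P (no external load).
Compatibility of the two members (thermal + elastic change equal): (α₁ − α₂)ΔT = P·[1/(A₁E₁) + 1/(A₂E₂)].
|α₁ − α₂|·ΔT = 5.8×10⁻⁶ × 170 = 0.000986.
1/(A₁E₁) + 1/(A₂E₂) = 1/(1975×200×10³) + 1/(725×110×10³) = 1.507×10⁻⁸ N⁻¹.
P = 0.000986 / 1.507×10⁻⁸ = 65420 N = 65.42 kN.
σ_{bronze} = P/A₂ = 65420/725 = 90.24 MPa, compressive.

σ ≈ 90.2 MPa (compressive)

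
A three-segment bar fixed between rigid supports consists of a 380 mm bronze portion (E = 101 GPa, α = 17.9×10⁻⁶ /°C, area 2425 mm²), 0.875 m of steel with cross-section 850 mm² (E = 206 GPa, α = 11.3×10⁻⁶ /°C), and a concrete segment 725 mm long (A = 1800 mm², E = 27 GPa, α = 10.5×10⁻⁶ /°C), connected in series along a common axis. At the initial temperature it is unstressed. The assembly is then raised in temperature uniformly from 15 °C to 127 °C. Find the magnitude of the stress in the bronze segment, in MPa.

σ ≈ 52.3 MPa (compressive)

If the supports were absent, the total length change would be Σ αᵢΔT Lᵢ = 17.9×10⁻⁶×112×380 + 11.3×10⁻⁶×112×875 + 10.5×10⁻⁶×112×725 = 2.722 mm.
The walls prevent any net length change, so an axial force P (same in every segment) develops. Compatibility: P · Σ Lᵢ/(AᵢEᵢ) = δ_free.
The series flexibility is Σ Lᵢ/(AᵢEᵢ) = 380/(2425×101×10³) + 875/(850×206×10³) + 725/(1800×27×10³) = 2.147×10⁻⁵ mm/N.
Hence P = δ_free / Σ(L/AE) = 2.722/2.147×10⁻⁵ = 126.8 kN (compressive).
σ_{bronze} = P / A = 126800 / 2425 = 52.29 MPa.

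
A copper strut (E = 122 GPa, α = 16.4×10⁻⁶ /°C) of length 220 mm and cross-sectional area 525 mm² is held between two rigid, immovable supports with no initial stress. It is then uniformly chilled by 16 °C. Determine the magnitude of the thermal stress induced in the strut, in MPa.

σ ≈ 32 MPa (tensile)

Because both ends are immovable the net strain is zero, and the suppressed thermal strain is αΔT = 16.4×10⁻⁶ × 16 = 262.4×10⁻⁶.
Hence σ = E·αΔT = 122×10³ × 262.4×10⁻⁶ = 32.01 MPa, tensile.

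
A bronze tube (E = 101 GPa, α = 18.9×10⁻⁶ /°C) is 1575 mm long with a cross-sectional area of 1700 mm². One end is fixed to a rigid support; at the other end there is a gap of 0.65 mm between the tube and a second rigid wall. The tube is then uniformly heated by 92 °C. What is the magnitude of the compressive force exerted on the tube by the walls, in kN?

P ≈ 228 kN

If the wall were absent the tube would grow by αΔT L = 18.9×10⁻⁶ × 92 × 1575 = 2.739 mm.
After closing the 0.65 mm clearance, 2.739 − 0.65 = 2.089 mm of expansion remains to be suppressed by the wall.
That suppressed elongation corresponds to σ = E·Δ/L = 101×10³ × 2.089/1575 = 133.9 MPa.
P = σA = 133.9 × 1700 = 227.7 kN.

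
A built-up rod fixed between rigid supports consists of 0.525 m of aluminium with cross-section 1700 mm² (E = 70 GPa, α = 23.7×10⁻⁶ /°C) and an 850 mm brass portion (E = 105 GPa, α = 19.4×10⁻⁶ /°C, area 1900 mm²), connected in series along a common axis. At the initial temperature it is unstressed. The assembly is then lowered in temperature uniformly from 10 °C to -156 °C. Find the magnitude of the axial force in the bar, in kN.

P ≈ 554 kN (tensile)

Free thermal contraction of the whole bar: Σ αᵢΔT Lᵢ = 23.7×10⁻⁶×166×525 + 19.4×10⁻⁶×166×850 = 4.803 mm.
Since the ends are fixed, an axial force P builds up, equal in every segment, with P · Σ Lᵢ/(AᵢEᵢ) = δ_free.
Σ Lᵢ/(AᵢEᵢ) = 525/(1700×70×10³) + 850/(1900×105×10³) = 8.672×10⁻⁶ mm/N.
So P = 4.803 / 8.672×10⁻⁶ = 553.8 kN, tensile.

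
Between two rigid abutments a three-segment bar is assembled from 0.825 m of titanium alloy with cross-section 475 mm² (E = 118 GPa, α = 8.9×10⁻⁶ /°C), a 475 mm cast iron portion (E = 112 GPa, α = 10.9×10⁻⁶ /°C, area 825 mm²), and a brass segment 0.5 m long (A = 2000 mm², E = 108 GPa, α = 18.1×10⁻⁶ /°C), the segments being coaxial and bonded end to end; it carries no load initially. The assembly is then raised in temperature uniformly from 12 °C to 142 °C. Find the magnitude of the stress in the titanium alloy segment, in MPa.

If the supports were absent, the total length change would be Σ αᵢΔT Lᵢ = 8.9×10⁻⁶×130×825 + 10.9×10⁻⁶×130×475 + 18.1×10⁻⁶×130×500 = 2.804 mm.
The rigid supports impose zero overall length change; the single axial force P common to all segments must satisfy P Σ Lᵢ/(AᵢEᵢ) = δ_free.
Σ Lᵢ/(AᵢEᵢ) = 825/(475×118×10³) + 475/(825×112×10³) + 500/(2000×108×10³) = 2.217×10⁻⁵ mm/N.
P = 2.804 / 2.217×10⁻⁵ = 126500 N = 126.5 kN, compressive.
σ_{titanium alloy} = P / A = 126500 / 475 = 266.2 MPa.

σ ≈ 266 MPa (compressive)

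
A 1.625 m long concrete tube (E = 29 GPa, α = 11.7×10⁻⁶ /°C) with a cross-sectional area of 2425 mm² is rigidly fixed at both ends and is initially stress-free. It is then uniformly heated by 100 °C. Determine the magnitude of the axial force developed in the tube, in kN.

P ≈ 82.3 kN (compressive)

Full restraint means ε = 0, so the stress is σ = EαΔT = 29×10³ × 11.7×10⁻⁶ × 100 = 33.93 MPa.
Axial force P = σA = 33.93 × 2425 = 82280 N = 82.28 kN, compressive.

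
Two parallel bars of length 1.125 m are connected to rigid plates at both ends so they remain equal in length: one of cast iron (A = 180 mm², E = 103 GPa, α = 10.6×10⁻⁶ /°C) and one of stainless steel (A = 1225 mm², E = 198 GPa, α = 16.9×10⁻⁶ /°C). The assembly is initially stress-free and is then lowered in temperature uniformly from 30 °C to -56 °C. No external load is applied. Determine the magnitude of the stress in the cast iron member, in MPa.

σ ≈ 51.8 MPa (compressive)

Both members must finish at the same length. With the larger α, the stainless steel tends to over-contract; the plates restrain it, putting the stainless steel in tension and the cast iron in compression. With no external load the two internal forces are equal and opposite, magnitude P.
Equating the net (thermal + elastic) strains gives |α₁ − α₂|·ΔT = P·[1/(A₁E₁) + 1/(A₂E₂)].
|α₁ − α₂|·ΔT = 6.3×10⁻⁶ × 86 = 0.0005418.
1/(A₁E₁) + 1/(A₂E₂) = 1/(180×103×10³) + 1/(1225×198×10³) = 5.806×10⁻⁸ N⁻¹.
So P = 0.0005418 / 5.806×10⁻⁸ = 9.332 kN.
σ_{cast iron} = P/A₁ = 9332/180 = 51.84 MPa, compressive.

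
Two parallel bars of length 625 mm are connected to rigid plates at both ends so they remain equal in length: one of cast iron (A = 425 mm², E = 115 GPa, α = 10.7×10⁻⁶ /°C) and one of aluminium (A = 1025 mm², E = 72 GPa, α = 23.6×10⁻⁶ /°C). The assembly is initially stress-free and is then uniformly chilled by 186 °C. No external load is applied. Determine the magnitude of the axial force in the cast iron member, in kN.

The aluminium has the larger α, so on cooling it would change length more than the cast iron if both were free. The rigid plates force a common final length, so the aluminium is put into tension and the cast iron into compression, with equal and opposite forces P (no external load).
Compatibility of the two members (thermal + elastic change equal): (α₁ − α₂)ΔT = P·[1/(A₁E₁) + 1/(A₂E₂)].
|α₁ − α₂|·ΔT = 12.9×10⁻⁶ × 186 = 0.002399.
1/(A₁E₁) + 1/(A₂E₂) = 1/(425×115×10³) + 1/(1025×72×10³) = 3.401×10⁻⁸ N⁻¹.
So P = 0.002399 / 3.401×10⁻⁸ = 70.55 kN.

P ≈ 70.5 kN (compressive in the cast iron)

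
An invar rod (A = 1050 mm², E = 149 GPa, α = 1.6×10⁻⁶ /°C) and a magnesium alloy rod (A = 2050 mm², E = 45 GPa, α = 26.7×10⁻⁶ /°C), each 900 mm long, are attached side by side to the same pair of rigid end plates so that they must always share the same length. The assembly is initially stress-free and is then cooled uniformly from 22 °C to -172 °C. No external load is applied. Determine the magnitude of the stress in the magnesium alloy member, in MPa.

The magnesium alloy has the larger α, so on cooling it would change length more than the invar if both were free. The rigid plates force a common final length, so the magnesium alloy is put into tension and the invar into compression, with equal and opposite forces P (no external load).
Setting the final lengths equal and cancelling L: (α₁ − α₂)ΔT = P/(A₁E₁) + P/(A₂E₂).
|α₁ − α₂|·ΔT = 25.1×10⁻⁶ × 194 = 0.004869.
1/(A₁E₁) + 1/(A₂E₂) = 1/(1050×149×10³) + 1/(2050×45×10³) = 1.723×10⁻⁸ N⁻¹.
P = 0.004869 / 1.723×10⁻⁸ = 282600 N = 282.6 kN.
σ_{magnesium alloy} = P/A₂ = 282600/2050 = 137.8 MPa, tensile.

σ ≈ 138 MPa (tensile)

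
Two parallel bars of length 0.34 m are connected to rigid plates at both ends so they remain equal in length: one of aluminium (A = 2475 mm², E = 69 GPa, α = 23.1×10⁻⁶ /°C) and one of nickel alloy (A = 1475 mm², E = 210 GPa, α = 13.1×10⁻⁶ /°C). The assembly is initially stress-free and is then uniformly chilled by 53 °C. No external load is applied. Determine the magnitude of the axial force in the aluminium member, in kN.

P ≈ 58.3 kN (tensile in the aluminium)

Equilibrium of a rigid end plate with no external load gives equal and opposite internal forces ±P in the two members. Since α_{aluminium} > α_{nickel alloy}, cooling drives the aluminium into tension and the nickel alloy into compression.
Compatibility of the two members (thermal + elastic change equal): (α₁ − α₂)ΔT = P·[1/(A₁E₁) + 1/(A₂E₂)].
|α₁ − α₂|·ΔT = 10×10⁻⁶ × 53 = 0.00053.
1/(A₁E₁) + 1/(A₂E₂) = 1/(2475×69×10³) + 1/(1475×210×10³) = 9.084×10⁻⁹ N⁻¹.
So P = 0.00053 / 9.084×10⁻⁹ = 58.34 kN.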